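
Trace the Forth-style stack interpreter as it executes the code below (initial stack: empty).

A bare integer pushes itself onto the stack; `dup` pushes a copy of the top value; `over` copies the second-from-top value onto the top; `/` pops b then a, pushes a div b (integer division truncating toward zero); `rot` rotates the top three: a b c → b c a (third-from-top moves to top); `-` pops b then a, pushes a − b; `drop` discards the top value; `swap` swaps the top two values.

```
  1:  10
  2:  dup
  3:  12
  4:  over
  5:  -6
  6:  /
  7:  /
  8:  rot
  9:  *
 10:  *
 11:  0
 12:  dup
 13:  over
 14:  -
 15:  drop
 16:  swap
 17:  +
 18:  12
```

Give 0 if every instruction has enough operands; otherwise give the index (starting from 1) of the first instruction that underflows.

0

10    10
dup   10 10
12    10 10 12
over  10 10 12 10
-6    10 10 12 10 -6
/     10 10 12 -1
/     10 10 -12
rot   10 -12 10
*     10 -120
*     -1200
0     -1200 0
dup   -1200 0 0
over  -1200 0 0 0
-     -1200 0 0
drop  -1200 0
swap  0 -1200
+     -1200
12    -1200 12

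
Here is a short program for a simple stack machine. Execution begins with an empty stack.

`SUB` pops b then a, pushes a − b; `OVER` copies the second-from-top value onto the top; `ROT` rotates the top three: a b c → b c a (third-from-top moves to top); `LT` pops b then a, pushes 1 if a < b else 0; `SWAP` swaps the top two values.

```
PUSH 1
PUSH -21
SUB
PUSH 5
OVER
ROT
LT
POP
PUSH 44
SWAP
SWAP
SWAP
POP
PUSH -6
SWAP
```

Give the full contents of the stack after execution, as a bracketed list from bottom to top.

[-6, 44]

PUSH 1   → [1]
PUSH -21 → [1, -21]
SUB      → [22]
PUSH 5   → [22, 5]
OVER     → [22, 5, 22]
ROT      → [5, 22, 22]
LT       → [5, 0]
POP      → [5]
PUSH 44  → [5, 44]
SWAP     → [44, 5]
SWAP     → [5, 44]
SWAP     → [44, 5]
POP      → [44]
PUSH -6  → [44, -6]
SWAP     → [-6, 44]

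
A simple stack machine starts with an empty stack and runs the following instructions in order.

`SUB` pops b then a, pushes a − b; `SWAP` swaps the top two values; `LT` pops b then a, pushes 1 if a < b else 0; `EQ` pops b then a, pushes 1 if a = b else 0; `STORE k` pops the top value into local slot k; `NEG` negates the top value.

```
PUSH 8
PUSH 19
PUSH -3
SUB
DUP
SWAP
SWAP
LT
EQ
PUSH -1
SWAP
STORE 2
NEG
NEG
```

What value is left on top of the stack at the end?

PUSH 8  -> [8]
PUSH 19 -> [8, 19]
PUSH -3 -> [8, 19, -3]
SUB     -> [8, 22]
DUP     -> [8, 22, 22]
SWAP    -> [8, 22, 22]
SWAP    -> [8, 22, 22]
LT      -> [8, 0]
EQ      -> [0]
PUSH -1 -> [0, -1]
SWAP    -> [-1, 0]
STORE 2 -> [-1]
NEG     -> [1]
NEG     -> [-1]

-1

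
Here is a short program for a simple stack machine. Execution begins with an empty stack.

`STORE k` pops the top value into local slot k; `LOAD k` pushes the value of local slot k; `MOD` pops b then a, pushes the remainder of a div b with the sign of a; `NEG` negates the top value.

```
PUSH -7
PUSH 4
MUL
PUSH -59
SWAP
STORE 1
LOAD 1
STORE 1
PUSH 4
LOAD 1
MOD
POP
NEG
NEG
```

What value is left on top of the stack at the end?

PUSH -7   -7
PUSH 4    -7 4
MUL       -28
PUSH -59  -28 -59
SWAP      -59 -28
STORE 1   -59
LOAD 1    -59 -28
STORE 1   -59
PUSH 4    -59 4
LOAD 1    -59 4 -28
MOD       -59 4
POP       -59
NEG       59
NEG       -59

-59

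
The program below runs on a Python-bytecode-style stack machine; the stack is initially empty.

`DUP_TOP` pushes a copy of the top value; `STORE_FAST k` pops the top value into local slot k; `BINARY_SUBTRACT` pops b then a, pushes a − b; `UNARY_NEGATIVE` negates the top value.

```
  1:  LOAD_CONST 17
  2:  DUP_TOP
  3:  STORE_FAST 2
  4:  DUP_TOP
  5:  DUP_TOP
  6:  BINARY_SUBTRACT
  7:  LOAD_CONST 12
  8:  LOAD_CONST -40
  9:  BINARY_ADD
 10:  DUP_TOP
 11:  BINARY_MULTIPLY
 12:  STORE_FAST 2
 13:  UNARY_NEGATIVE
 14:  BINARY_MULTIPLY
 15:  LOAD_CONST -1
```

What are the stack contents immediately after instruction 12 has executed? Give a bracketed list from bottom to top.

LOAD_CONST 17   → [17]
DUP_TOP         → [17, 17]
STORE_FAST 2    → [17]
DUP_TOP         → [17, 17]
DUP_TOP         → [17, 17, 17]
BINARY_SUBTRACT → [17, 0]
LOAD_CONST 12   → [17, 0, 12]
LOAD_CONST -40  → [17, 0, 12, -40]
BINARY_ADD      → [17, 0, -28]
DUP_TOP         → [17, 0, -28, -28]
BINARY_MULTIPLY → [17, 0, 784]
STORE_FAST 2    → [17, 0]

[17, 0]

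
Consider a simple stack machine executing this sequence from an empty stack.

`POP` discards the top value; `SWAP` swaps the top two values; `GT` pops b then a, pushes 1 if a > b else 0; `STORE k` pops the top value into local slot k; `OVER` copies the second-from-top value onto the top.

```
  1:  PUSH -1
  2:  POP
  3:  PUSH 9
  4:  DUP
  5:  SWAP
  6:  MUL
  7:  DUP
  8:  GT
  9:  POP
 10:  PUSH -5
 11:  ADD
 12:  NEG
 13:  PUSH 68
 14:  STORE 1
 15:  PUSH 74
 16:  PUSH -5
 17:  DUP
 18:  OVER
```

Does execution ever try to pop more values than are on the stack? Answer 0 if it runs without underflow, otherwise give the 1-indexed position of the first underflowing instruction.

PUSH -1 : [-1]
POP     : []
PUSH 9  : [9]
DUP     : [9, 9]
SWAP    : [9, 9]
MUL     : [81]
DUP     : [81, 81]
GT      : [0]
POP     : []
PUSH -5 : [-5]
ADD  — needs 2 operands, stack has 1 → underflow

11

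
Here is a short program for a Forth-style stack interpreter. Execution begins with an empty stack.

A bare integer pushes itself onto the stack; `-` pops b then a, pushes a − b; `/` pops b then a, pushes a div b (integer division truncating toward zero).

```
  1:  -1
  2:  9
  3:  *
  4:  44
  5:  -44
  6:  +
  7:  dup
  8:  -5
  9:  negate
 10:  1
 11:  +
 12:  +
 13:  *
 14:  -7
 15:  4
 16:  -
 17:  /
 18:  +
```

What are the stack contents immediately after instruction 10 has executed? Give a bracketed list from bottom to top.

-1      [-1]
9       [-1, 9]
*       [-9]
44      [-9, 44]
-44     [-9, 44, -44]
+       [-9, 0]
dup     [-9, 0, 0]
-5      [-9, 0, 0, -5]
negate  [-9, 0, 0, 5]
1       [-9, 0, 0, 5, 1]

[-9, 0, 0, 5, 1]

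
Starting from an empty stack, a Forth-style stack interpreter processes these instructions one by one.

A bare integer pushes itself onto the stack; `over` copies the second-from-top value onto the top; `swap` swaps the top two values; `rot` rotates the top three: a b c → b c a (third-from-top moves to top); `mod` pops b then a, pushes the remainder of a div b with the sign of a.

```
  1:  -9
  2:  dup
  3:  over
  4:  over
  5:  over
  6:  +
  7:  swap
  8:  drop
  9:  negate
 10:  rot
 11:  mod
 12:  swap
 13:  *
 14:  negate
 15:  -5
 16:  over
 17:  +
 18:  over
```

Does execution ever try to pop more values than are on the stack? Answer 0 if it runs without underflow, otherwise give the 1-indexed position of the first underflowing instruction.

-9     → -9
dup    → -9 -9
over   → -9 -9 -9
over   → -9 -9 -9 -9
over   → -9 -9 -9 -9 -9
+      → -9 -9 -9 -18
swap   → -9 -9 -18 -9
drop   → -9 -9 -18
negate → -9 -9 18
rot    → -9 18 -9
mod    → -9 0
swap   → 0 -9
*      → 0
negate → 0
-5     → 0 -5
over   → 0 -5 0
+      → 0 -5
over   → 0 -5 0

0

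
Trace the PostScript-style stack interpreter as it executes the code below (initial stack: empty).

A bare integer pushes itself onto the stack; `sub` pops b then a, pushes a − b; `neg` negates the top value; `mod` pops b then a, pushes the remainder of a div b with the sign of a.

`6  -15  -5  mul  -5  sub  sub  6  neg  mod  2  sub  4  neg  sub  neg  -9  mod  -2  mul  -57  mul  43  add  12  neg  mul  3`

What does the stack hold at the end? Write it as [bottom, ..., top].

[-516, 3]

6    [6]
-15  [6, -15]
-5   [6, -15, -5]
mul  [6, 75]
-5   [6, 75, -5]
sub  [6, 80]
sub  [-74]
6    [-74, 6]
neg  [-74, -6]
mod  [-2]
2    [-2, 2]
sub  [-4]
4    [-4, 4]
neg  [-4, -4]
sub  [0]
neg  [0]
-9   [0, -9]
mod  [0]
-2   [0, -2]
mul  [0]
-57  [0, -57]
mul  [0]
43   [0, 43]
add  [43]
12   [43, 12]
neg  [43, -12]
mul  [-516]
3    [-516, 3]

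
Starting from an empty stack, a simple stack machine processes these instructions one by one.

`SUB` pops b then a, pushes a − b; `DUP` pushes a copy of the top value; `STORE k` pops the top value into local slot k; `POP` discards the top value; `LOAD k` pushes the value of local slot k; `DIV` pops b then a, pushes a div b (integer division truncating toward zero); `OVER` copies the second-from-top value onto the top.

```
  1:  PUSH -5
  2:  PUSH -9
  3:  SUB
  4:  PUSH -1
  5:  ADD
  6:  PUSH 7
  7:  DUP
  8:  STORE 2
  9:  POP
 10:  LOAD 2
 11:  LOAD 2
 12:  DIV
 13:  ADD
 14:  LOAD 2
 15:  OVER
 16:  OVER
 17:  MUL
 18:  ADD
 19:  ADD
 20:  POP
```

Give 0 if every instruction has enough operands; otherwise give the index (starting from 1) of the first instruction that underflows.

PUSH -5 → [-5]
PUSH -9 → [-5, -9]
SUB     → [4]
PUSH -1 → [4, -1]
ADD     → [3]
PUSH 7  → [3, 7]
DUP     → [3, 7, 7]
STORE 2 → [3, 7]
POP     → [3]
LOAD 2  → [3, 7]
LOAD 2  → [3, 7, 7]
DIV     → [3, 1]
ADD     → [4]
LOAD 2  → [4, 7]
OVER    → [4, 7, 4]
OVER    → [4, 7, 4, 7]
MUL     → [4, 7, 28]
ADD     → [4, 35]
ADD     → [39]
POP     → []

0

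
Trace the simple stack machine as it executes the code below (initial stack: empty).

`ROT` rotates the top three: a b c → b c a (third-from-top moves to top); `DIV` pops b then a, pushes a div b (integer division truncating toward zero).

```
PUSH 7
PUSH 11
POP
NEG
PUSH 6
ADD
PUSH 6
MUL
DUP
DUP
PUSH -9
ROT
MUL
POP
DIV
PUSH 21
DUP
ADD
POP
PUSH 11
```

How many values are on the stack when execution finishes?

2

PUSH 7   7
PUSH 11  7 11
POP      7
NEG      -7
PUSH 6   -7 6
ADD      -1
PUSH 6   -1 6
MUL      -6
DUP      -6 -6
DUP      -6 -6 -6
PUSH -9  -6 -6 -6 -9
ROT      -6 -6 -9 -6
MUL      -6 -6 54
POP      -6 -6
DIV      1
PUSH 21  1 21
DUP      1 21 21
ADD      1 42
POP      1
PUSH 11  1 11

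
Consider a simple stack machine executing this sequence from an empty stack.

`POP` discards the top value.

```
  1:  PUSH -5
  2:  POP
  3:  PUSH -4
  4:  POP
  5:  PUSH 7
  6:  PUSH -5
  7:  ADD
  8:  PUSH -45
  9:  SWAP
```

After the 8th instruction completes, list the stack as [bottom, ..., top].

[2, -45]

PUSH -5   [-5]
POP       []
PUSH -4   [-4]
POP       []
PUSH 7    [7]
PUSH -5   [7, -5]
ADD       [2]
PUSH -45  [2, -45]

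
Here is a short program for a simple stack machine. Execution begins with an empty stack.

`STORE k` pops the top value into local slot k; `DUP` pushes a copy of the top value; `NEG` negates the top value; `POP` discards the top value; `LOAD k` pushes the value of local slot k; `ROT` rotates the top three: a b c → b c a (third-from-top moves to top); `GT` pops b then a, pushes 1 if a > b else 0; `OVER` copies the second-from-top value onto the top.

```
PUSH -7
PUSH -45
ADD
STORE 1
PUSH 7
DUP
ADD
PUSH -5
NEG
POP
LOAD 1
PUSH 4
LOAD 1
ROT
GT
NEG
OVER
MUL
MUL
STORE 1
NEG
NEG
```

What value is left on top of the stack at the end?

14

PUSH -7  : [-7]
PUSH -45 : [-7, -45]
ADD      : [-52]
STORE 1  : []
PUSH 7   : [7]
DUP      : [7, 7]
ADD      : [14]
PUSH -5  : [14, -5]
NEG      : [14, 5]
POP      : [14]
LOAD 1   : [14, -52]
PUSH 4   : [14, -52, 4]
LOAD 1   : [14, -52, 4, -52]
ROT      : [14, 4, -52, -52]
GT       : [14, 4, 0]
NEG      : [14, 4, 0]
OVER     : [14, 4, 0, 4]
MUL      : [14, 4, 0]
MUL      : [14, 0]
STORE 1  : [14]
NEG      : [-14]
NEG      : [14]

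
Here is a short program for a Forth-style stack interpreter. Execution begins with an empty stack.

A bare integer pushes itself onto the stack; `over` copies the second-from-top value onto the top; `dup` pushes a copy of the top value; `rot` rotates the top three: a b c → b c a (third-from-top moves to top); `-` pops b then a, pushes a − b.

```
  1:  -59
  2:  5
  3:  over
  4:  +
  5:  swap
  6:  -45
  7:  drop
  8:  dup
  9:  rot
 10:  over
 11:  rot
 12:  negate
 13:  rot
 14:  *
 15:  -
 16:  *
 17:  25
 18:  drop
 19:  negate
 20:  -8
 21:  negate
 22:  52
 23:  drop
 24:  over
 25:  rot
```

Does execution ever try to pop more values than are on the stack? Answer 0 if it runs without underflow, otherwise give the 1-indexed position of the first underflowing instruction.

0

-59    : -59
5      : -59 5
over   : -59 5 -59
+      : -59 -54
swap   : -54 -59
-45    : -54 -59 -45
drop   : -54 -59
dup    : -54 -59 -59
rot    : -59 -59 -54
over   : -59 -59 -54 -59
rot    : -59 -54 -59 -59
negate : -59 -54 -59 59
rot    : -59 -59 59 -54
*      : -59 -59 -3186
-      : -59 3127
*      : -184493
25     : -184493 25
drop   : -184493
negate : 184493
-8     : 184493 -8
negate : 184493 8
52     : 184493 8 52
drop   : 184493 8
over   : 184493 8 184493
rot    : 8 184493 184493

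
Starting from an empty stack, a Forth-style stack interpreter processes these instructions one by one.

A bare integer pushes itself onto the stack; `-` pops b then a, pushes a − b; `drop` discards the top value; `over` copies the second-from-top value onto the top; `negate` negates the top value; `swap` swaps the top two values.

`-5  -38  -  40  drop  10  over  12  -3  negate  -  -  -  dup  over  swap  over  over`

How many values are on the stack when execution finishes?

6

-5      [-5]
-38     [-5, -38]
-       [33]
40      [33, 40]
drop    [33]
10      [33, 10]
over    [33, 10, 33]
12      [33, 10, 33, 12]
-3      [33, 10, 33, 12, -3]
negate  [33, 10, 33, 12, 3]
-       [33, 10, 33, 9]
-       [33, 10, 24]
-       [33, -14]
dup     [33, -14, -14]
over    [33, -14, -14, -14]
swap    [33, -14, -14, -14]
over    [33, -14, -14, -14, -14]
over    [33, -14, -14, -14, -14, -14]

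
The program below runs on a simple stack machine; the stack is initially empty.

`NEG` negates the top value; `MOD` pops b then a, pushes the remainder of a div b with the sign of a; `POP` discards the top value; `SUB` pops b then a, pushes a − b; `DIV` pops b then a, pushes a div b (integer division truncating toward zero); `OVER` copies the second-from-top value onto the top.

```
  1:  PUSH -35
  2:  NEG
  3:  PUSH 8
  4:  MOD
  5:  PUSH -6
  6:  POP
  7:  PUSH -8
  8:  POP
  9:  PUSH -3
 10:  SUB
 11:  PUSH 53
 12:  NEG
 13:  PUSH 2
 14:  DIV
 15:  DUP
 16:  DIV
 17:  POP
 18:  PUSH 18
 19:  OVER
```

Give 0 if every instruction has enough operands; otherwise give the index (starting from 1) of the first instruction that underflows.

0

PUSH -35  [-35]
NEG       [35]
PUSH 8    [35, 8]
MOD       [3]
PUSH -6   [3, -6]
POP       [3]
PUSH -8   [3, -8]
POP       [3]
PUSH -3   [3, -3]
SUB       [6]
PUSH 53   [6, 53]
NEG       [6, -53]
PUSH 2    [6, -53, 2]
DIV       [6, -26]
DUP       [6, -26, -26]
DIV       [6, 1]
POP       [6]
PUSH 18   [6, 18]
OVER      [6, 18, 6]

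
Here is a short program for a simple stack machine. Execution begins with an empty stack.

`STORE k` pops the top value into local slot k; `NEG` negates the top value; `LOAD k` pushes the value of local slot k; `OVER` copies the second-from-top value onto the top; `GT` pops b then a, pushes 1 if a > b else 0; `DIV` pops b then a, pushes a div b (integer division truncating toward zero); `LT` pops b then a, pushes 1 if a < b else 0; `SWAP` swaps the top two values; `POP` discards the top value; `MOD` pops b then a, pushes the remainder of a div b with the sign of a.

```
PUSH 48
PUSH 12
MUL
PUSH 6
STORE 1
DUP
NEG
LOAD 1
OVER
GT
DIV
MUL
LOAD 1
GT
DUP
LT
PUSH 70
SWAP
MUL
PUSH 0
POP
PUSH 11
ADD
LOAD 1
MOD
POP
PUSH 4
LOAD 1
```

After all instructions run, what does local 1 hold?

PUSH 48 : 48
PUSH 12 : 48 12
MUL     : 576
PUSH 6  : 576 6
STORE 1 : 576
DUP     : 576 576
NEG     : 576 -576
LOAD 1  : 576 -576 6
OVER    : 576 -576 6 -576
GT      : 576 -576 1
DIV     : 576 -576
MUL     : -331776
LOAD 1  : -331776 6
GT      : 0
DUP     : 0 0
LT      : 0
PUSH 70 : 0 70
SWAP    : 70 0
MUL     : 0
PUSH 0  : 0 0
POP     : 0
PUSH 11 : 0 11
ADD     : 11
LOAD 1  : 11 6
MOD     : 5
POP     : (empty)
PUSH 4  : 4
LOAD 1  : 4 6

6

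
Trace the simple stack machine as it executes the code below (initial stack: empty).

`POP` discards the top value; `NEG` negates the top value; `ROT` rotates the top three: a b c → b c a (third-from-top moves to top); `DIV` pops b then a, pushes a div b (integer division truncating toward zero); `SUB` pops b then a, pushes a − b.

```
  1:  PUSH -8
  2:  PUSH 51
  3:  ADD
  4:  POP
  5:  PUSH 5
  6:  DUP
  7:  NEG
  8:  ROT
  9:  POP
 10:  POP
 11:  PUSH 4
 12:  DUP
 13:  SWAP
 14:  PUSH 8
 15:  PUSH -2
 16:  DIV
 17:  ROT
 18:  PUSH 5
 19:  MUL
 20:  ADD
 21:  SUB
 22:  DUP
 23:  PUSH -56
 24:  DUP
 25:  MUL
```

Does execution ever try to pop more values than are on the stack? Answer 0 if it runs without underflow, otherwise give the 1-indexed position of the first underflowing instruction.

PUSH -8 : [-8]
PUSH 51 : [-8, 51]
ADD     : [43]
POP     : []
PUSH 5  : [5]
DUP     : [5, 5]
NEG     : [5, -5]
ROT  — needs 3 operands, stack has 2 → underflow

8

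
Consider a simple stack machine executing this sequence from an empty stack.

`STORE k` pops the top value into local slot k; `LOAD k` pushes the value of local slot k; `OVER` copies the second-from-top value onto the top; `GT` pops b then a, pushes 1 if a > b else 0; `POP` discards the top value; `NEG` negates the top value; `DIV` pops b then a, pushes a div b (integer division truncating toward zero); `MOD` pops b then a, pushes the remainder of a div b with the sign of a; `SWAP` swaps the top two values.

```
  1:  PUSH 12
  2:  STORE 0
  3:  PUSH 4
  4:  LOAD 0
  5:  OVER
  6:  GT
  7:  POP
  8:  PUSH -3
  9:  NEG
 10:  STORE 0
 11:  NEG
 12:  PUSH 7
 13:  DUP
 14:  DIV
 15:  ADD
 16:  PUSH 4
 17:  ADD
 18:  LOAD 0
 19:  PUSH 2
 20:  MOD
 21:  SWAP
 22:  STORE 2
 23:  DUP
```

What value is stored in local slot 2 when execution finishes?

1

PUSH 12  [12]
STORE 0  []
PUSH 4   [4]
LOAD 0   [4, 12]
OVER     [4, 12, 4]
GT       [4, 1]
POP      [4]
PUSH -3  [4, -3]
NEG      [4, 3]
STORE 0  [4]
NEG      [-4]
PUSH 7   [-4, 7]
DUP      [-4, 7, 7]
DIV      [-4, 1]
ADD      [-3]
PUSH 4   [-3, 4]
ADD      [1]
LOAD 0   [1, 3]
PUSH 2   [1, 3, 2]
MOD      [1, 1]
SWAP     [1, 1]
STORE 2  [1]
DUP      [1, 1]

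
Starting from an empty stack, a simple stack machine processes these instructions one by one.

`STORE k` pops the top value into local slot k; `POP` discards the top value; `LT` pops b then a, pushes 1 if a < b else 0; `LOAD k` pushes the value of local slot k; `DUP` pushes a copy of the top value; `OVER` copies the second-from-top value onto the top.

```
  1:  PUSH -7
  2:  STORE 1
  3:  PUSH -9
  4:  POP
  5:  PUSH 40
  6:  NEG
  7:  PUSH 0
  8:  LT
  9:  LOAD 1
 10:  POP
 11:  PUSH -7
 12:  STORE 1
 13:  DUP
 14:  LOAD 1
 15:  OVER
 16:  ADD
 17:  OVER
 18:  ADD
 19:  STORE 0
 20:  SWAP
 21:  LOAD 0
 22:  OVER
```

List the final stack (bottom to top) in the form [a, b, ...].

PUSH -7 -> -7
STORE 1 -> (empty)
PUSH -9 -> -9
POP     -> (empty)
PUSH 40 -> 40
NEG     -> -40
PUSH 0  -> -40 0
LT      -> 1
LOAD 1  -> 1 -7
POP     -> 1
PUSH -7 -> 1 -7
STORE 1 -> 1
DUP     -> 1 1
LOAD 1  -> 1 1 -7
OVER    -> 1 1 -7 1
ADD     -> 1 1 -6
OVER    -> 1 1 -6 1
ADD     -> 1 1 -5
STORE 0 -> 1 1
SWAP    -> 1 1
LOAD 0  -> 1 1 -5
OVER    -> 1 1 -5 1

[1, 1, -5, 1]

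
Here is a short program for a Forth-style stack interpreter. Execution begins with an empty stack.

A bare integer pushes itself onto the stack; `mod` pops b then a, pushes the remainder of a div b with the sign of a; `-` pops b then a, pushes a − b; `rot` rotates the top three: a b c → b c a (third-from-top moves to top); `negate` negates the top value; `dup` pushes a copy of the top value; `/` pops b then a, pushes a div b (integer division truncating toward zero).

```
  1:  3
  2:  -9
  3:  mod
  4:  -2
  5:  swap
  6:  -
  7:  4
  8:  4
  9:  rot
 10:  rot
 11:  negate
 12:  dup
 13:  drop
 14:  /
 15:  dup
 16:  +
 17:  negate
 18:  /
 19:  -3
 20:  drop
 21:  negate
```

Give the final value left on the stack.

3      -> 3
-9     -> 3 -9
mod    -> 3
-2     -> 3 -2
swap   -> -2 3
-      -> -5
4      -> -5 4
4      -> -5 4 4
rot    -> 4 4 -5
rot    -> 4 -5 4
negate -> 4 -5 -4
dup    -> 4 -5 -4 -4
drop   -> 4 -5 -4
/      -> 4 1
dup    -> 4 1 1
+      -> 4 2
negate -> 4 -2
/      -> -2
-3     -> -2 -3
drop   -> -2
negate -> 2

2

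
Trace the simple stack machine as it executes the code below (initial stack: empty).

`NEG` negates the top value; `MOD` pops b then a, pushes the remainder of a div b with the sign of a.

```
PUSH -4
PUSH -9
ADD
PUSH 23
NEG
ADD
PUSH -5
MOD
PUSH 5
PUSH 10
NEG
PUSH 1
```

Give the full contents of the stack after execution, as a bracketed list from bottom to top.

PUSH -4 → -4
PUSH -9 → -4 -9
ADD     → -13
PUSH 23 → -13 23
NEG     → -13 -23
ADD     → -36
PUSH -5 → -36 -5
MOD     → -1
PUSH 5  → -1 5
PUSH 10 → -1 5 10
NEG     → -1 5 -10
PUSH 1  → -1 5 -10 1

[-1, 5, -10, 1]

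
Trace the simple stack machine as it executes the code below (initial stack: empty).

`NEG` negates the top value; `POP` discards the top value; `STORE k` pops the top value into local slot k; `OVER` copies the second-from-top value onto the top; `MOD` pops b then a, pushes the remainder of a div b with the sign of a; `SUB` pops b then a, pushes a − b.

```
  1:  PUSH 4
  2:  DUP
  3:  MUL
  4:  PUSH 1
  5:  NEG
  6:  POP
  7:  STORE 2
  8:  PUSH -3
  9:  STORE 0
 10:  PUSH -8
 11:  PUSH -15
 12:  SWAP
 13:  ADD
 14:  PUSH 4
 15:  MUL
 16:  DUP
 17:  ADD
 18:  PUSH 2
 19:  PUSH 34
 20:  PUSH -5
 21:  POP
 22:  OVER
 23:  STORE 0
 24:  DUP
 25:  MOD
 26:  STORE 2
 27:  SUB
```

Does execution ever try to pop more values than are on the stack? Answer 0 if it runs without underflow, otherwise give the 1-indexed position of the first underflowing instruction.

PUSH 4   : [4]
DUP      : [4, 4]
MUL      : [16]
PUSH 1   : [16, 1]
NEG      : [16, -1]
POP      : [16]
STORE 2  : []
PUSH -3  : [-3]
STORE 0  : []
PUSH -8  : [-8]
PUSH -15 : [-8, -15]
SWAP     : [-15, -8]
ADD      : [-23]
PUSH 4   : [-23, 4]
MUL      : [-92]
DUP      : [-92, -92]
ADD      : [-184]
PUSH 2   : [-184, 2]
PUSH 34  : [-184, 2, 34]
PUSH -5  : [-184, 2, 34, -5]
POP      : [-184, 2, 34]
OVER     : [-184, 2, 34, 2]
STORE 0  : [-184, 2, 34]
DUP      : [-184, 2, 34, 34]
MOD      : [-184, 2, 0]
STORE 2  : [-184, 2]
SUB      : [-186]

0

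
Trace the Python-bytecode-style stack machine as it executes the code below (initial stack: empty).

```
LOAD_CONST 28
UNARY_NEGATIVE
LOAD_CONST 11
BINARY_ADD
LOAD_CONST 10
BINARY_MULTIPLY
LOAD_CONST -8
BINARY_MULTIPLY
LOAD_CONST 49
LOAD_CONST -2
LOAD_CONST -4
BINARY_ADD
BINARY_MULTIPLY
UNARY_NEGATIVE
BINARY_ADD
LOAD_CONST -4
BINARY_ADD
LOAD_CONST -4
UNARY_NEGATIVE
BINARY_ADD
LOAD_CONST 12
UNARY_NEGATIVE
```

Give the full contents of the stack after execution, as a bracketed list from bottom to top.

LOAD_CONST 28   : 28
UNARY_NEGATIVE  : -28
LOAD_CONST 11   : -28 11
BINARY_ADD      : -17
LOAD_CONST 10   : -17 10
BINARY_MULTIPLY : -170
LOAD_CONST -8   : -170 -8
BINARY_MULTIPLY : 1360
LOAD_CONST 49   : 1360 49
LOAD_CONST -2   : 1360 49 -2
LOAD_CONST -4   : 1360 49 -2 -4
BINARY_ADD      : 1360 49 -6
BINARY_MULTIPLY : 1360 -294
UNARY_NEGATIVE  : 1360 294
BINARY_ADD      : 1654
LOAD_CONST -4   : 1654 -4
BINARY_ADD      : 1650
LOAD_CONST -4   : 1650 -4
UNARY_NEGATIVE  : 1650 4
BINARY_ADD      : 1654
LOAD_CONST 12   : 1654 12
UNARY_NEGATIVE  : 1654 -12

[1654, -12]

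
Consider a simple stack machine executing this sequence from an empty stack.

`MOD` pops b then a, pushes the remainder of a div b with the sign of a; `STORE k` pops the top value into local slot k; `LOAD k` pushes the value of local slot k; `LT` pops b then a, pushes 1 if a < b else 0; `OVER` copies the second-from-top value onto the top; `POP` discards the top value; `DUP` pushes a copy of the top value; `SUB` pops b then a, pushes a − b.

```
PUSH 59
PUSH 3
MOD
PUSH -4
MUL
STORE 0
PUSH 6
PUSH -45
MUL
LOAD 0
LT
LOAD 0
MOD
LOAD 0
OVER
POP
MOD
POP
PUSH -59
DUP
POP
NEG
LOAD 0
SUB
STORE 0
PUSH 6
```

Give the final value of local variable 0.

PUSH 59  -> 59
PUSH 3   -> 59 3
MOD      -> 2
PUSH -4  -> 2 -4
MUL      -> -8
STORE 0  -> (empty)
PUSH 6   -> 6
PUSH -45 -> 6 -45
MUL      -> -270
LOAD 0   -> -270 -8
LT       -> 1
LOAD 0   -> 1 -8
MOD      -> 1
LOAD 0   -> 1 -8
OVER     -> 1 -8 1
POP      -> 1 -8
MOD      -> 1
POP      -> (empty)
PUSH -59 -> -59
DUP      -> -59 -59
POP      -> -59
NEG      -> 59
LOAD 0   -> 59 -8
SUB      -> 67
STORE 0  -> (empty)
PUSH 6   -> 6

67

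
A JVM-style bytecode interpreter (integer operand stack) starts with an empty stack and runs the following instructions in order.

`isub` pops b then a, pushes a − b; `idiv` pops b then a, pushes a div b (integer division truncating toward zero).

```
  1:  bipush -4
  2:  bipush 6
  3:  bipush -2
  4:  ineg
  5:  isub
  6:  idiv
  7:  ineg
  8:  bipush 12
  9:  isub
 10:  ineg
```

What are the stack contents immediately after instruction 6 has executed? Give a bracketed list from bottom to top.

[-1]

bipush -4 → [-4]
bipush 6  → [-4, 6]
bipush -2 → [-4, 6, -2]
ineg      → [-4, 6, 2]
isub      → [-4, 4]
idiv      → [-1]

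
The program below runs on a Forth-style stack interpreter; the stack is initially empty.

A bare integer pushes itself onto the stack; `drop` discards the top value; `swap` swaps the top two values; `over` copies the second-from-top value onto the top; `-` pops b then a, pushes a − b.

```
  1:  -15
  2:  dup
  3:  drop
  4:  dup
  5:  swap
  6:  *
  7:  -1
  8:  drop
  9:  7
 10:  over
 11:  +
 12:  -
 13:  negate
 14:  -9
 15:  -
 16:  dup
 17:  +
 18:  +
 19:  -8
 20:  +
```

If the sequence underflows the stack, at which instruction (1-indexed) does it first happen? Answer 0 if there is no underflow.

-15    : -15
dup    : -15 -15
drop   : -15
dup    : -15 -15
swap   : -15 -15
*      : 225
-1     : 225 -1
drop   : 225
7      : 225 7
over   : 225 7 225
+      : 225 232
-      : -7
negate : 7
-9     : 7 -9
-      : 16
dup    : 16 16
+      : 32
+  — needs 2 operands, stack has 1 → underflow

18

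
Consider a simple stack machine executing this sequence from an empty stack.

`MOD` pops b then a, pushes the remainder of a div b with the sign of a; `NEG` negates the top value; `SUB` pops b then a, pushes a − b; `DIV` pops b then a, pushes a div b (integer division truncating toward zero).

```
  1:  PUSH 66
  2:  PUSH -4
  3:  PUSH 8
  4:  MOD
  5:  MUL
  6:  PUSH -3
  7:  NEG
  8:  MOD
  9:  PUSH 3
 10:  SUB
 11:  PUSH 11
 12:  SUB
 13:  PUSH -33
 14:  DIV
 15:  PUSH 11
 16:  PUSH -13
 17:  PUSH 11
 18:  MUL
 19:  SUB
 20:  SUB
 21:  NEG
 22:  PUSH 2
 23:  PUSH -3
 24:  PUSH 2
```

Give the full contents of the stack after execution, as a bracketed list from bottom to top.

PUSH 66  : [66]
PUSH -4  : [66, -4]
PUSH 8   : [66, -4, 8]
MOD      : [66, -4]
MUL      : [-264]
PUSH -3  : [-264, -3]
NEG      : [-264, 3]
MOD      : [0]
PUSH 3   : [0, 3]
SUB      : [-3]
PUSH 11  : [-3, 11]
SUB      : [-14]
PUSH -33 : [-14, -33]
DIV      : [0]
PUSH 11  : [0, 11]
PUSH -13 : [0, 11, -13]
PUSH 11  : [0, 11, -13, 11]
MUL      : [0, 11, -143]
SUB      : [0, 154]
SUB      : [-154]
NEG      : [154]
PUSH 2   : [154, 2]
PUSH -3  : [154, 2, -3]
PUSH 2   : [154, 2, -3, 2]

[154, 2, -3, 2]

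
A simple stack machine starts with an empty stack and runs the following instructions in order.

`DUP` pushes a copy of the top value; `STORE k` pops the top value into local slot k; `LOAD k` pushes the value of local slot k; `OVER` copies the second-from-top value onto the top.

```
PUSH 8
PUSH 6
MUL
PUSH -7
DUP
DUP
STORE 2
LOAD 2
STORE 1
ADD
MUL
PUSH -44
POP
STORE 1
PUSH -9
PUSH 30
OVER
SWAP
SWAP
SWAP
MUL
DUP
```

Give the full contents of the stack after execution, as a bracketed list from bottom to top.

PUSH 8   -> 8
PUSH 6   -> 8 6
MUL      -> 48
PUSH -7  -> 48 -7
DUP      -> 48 -7 -7
DUP      -> 48 -7 -7 -7
STORE 2  -> 48 -7 -7
LOAD 2   -> 48 -7 -7 -7
STORE 1  -> 48 -7 -7
ADD      -> 48 -14
MUL      -> -672
PUSH -44 -> -672 -44
POP      -> -672
STORE 1  -> (empty)
PUSH -9  -> -9
PUSH 30  -> -9 30
OVER     -> -9 30 -9
SWAP     -> -9 -9 30
SWAP     -> -9 30 -9
SWAP     -> -9 -9 30
MUL      -> -9 -270
DUP      -> -9 -270 -270

[-9, -270, -270]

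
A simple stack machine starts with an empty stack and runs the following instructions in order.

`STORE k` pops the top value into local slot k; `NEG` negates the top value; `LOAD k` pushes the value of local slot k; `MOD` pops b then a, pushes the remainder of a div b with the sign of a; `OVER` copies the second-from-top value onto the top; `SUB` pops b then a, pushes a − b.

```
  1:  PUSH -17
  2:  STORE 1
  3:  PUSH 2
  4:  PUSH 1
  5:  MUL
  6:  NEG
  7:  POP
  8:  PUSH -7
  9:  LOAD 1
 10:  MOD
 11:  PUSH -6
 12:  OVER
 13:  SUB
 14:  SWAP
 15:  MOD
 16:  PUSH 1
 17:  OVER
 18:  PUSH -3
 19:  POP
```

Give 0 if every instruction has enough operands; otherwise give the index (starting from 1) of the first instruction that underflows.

0

PUSH -17  -17
STORE 1   (empty)
PUSH 2    2
PUSH 1    2 1
MUL       2
NEG       -2
POP       (empty)
PUSH -7   -7
LOAD 1    -7 -17
MOD       -7
PUSH -6   -7 -6
OVER      -7 -6 -7
SUB       -7 1
SWAP      1 -7
MOD       1
PUSH 1    1 1
OVER      1 1 1
PUSH -3   1 1 1 -3
POP       1 1 1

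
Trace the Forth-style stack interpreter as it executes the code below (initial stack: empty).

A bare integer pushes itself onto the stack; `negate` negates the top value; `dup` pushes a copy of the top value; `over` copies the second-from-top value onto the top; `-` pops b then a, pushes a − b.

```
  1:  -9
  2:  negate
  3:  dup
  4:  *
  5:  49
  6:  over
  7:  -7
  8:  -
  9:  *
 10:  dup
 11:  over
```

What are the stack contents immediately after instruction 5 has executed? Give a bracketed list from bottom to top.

-9     → [-9]
negate → [9]
dup    → [9, 9]
*      → [81]
49     → [81, 49]

[81, 49]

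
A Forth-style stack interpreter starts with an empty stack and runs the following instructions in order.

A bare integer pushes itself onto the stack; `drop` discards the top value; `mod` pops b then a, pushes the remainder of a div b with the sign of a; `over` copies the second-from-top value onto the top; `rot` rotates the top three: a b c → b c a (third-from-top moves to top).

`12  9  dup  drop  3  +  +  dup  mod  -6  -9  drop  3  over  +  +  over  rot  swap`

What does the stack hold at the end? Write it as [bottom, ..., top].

12   → 12
9    → 12 9
dup  → 12 9 9
drop → 12 9
3    → 12 9 3
+    → 12 12
+    → 24
dup  → 24 24
mod  → 0
-6   → 0 -6
-9   → 0 -6 -9
drop → 0 -6
3    → 0 -6 3
over → 0 -6 3 -6
+    → 0 -6 -3
+    → 0 -9
over → 0 -9 0
rot  → -9 0 0
swap → -9 0 0

[-9, 0, 0]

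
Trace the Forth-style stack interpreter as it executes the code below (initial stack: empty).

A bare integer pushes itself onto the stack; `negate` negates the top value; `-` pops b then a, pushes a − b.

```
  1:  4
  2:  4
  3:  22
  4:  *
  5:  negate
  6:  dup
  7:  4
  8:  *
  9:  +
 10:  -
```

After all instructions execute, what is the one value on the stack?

4      -> 4
4      -> 4 4
22     -> 4 4 22
*      -> 4 88
negate -> 4 -88
dup    -> 4 -88 -88
4      -> 4 -88 -88 4
*      -> 4 -88 -352
+      -> 4 -440
-      -> 444

444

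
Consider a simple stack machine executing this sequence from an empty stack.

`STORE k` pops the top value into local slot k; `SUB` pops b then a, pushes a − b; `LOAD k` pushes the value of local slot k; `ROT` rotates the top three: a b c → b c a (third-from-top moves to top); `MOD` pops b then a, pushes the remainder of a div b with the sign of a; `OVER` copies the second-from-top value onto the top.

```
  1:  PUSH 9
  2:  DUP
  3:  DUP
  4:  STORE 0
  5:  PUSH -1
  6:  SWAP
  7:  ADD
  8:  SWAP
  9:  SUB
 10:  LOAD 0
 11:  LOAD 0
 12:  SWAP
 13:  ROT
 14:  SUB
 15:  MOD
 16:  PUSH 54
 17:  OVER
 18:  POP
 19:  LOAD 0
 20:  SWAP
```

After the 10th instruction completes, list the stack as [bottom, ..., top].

[-1, 9]

PUSH 9   9
DUP      9 9
DUP      9 9 9
STORE 0  9 9
PUSH -1  9 9 -1
SWAP     9 -1 9
ADD      9 8
SWAP     8 9
SUB      -1
LOAD 0   -1 9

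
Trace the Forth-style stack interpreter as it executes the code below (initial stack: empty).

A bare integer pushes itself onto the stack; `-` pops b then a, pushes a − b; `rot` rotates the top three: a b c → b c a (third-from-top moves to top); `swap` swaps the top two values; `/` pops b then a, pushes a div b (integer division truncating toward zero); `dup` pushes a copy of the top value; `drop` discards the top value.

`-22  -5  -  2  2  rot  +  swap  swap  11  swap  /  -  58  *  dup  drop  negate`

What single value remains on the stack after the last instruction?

-116

-22    -> [-22]
-5     -> [-22, -5]
-      -> [-17]
2      -> [-17, 2]
2      -> [-17, 2, 2]
rot    -> [2, 2, -17]
+      -> [2, -15]
swap   -> [-15, 2]
swap   -> [2, -15]
11     -> [2, -15, 11]
swap   -> [2, 11, -15]
/      -> [2, 0]
-      -> [2]
58     -> [2, 58]
*      -> [116]
dup    -> [116, 116]
drop   -> [116]
negate -> [-116]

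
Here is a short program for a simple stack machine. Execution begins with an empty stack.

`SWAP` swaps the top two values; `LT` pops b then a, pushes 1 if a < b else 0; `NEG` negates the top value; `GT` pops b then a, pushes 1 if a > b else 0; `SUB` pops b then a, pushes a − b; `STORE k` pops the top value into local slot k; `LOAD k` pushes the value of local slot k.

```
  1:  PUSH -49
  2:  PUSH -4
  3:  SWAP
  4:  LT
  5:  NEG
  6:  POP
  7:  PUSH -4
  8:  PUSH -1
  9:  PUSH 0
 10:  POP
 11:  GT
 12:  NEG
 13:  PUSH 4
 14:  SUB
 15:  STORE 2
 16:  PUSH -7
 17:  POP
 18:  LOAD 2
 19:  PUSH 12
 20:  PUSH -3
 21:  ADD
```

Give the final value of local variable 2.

-4

PUSH -49 -> [-49]
PUSH -4  -> [-49, -4]
SWAP     -> [-4, -49]
LT       -> [0]
NEG      -> [0]
POP      -> []
PUSH -4  -> [-4]
PUSH -1  -> [-4, -1]
PUSH 0   -> [-4, -1, 0]
POP      -> [-4, -1]
GT       -> [0]
NEG      -> [0]
PUSH 4   -> [0, 4]
SUB      -> [-4]
STORE 2  -> []
PUSH -7  -> [-7]
POP      -> []
LOAD 2   -> [-4]
PUSH 12  -> [-4, 12]
PUSH -3  -> [-4, 12, -3]
ADD      -> [-4, 9]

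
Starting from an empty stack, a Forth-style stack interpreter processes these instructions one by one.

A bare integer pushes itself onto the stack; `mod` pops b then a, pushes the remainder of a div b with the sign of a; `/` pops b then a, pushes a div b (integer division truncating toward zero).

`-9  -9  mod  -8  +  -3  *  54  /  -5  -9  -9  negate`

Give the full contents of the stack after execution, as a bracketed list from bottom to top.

-9     : [-9]
-9     : [-9, -9]
mod    : [0]
-8     : [0, -8]
+      : [-8]
-3     : [-8, -3]
*      : [24]
54     : [24, 54]
/      : [0]
-5     : [0, -5]
-9     : [0, -5, -9]
-9     : [0, -5, -9, -9]
negate : [0, -5, -9, 9]

[0, -5, -9, 9]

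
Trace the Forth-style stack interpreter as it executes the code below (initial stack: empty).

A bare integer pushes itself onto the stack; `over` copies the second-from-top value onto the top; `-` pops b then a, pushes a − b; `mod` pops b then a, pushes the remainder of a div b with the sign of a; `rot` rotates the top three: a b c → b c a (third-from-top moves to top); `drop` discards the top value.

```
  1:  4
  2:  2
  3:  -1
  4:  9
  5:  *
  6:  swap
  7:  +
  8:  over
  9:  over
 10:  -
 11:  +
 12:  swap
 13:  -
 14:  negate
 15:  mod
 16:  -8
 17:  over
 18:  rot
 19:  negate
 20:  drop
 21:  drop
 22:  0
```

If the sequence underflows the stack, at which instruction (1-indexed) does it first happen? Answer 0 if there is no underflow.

15

4      → [4]
2      → [4, 2]
-1     → [4, 2, -1]
9      → [4, 2, -1, 9]
*      → [4, 2, -9]
swap   → [4, -9, 2]
+      → [4, -7]
over   → [4, -7, 4]
over   → [4, -7, 4, -7]
-      → [4, -7, 11]
+      → [4, 4]
swap   → [4, 4]
-      → [0]
negate → [0]
mod  — needs 2 operands, stack has 1 → underflow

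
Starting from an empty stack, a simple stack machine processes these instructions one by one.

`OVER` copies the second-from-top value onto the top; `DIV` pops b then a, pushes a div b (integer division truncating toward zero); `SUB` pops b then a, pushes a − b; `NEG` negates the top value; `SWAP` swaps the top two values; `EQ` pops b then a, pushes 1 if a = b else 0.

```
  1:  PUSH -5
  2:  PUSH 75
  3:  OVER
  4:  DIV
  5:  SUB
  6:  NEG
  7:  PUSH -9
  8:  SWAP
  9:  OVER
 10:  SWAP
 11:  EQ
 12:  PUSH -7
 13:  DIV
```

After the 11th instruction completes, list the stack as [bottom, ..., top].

[-9, 0]

PUSH -5  [-5]
PUSH 75  [-5, 75]
OVER     [-5, 75, -5]
DIV      [-5, -15]
SUB      [10]
NEG      [-10]
PUSH -9  [-10, -9]
SWAP     [-9, -10]
OVER     [-9, -10, -9]
SWAP     [-9, -9, -10]
EQ       [-9, 0]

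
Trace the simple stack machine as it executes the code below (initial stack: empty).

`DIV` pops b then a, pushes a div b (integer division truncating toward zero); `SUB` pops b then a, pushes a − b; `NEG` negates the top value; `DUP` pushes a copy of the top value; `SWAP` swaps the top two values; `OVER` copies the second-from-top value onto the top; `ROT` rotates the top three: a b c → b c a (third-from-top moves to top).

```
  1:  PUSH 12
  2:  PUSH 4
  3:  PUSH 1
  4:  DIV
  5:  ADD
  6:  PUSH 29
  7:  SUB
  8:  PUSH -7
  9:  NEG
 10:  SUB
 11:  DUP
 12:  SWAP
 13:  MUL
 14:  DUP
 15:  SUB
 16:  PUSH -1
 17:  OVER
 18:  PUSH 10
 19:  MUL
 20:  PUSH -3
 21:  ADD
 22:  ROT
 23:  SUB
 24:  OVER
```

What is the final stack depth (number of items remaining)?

3

PUSH 12 : 12
PUSH 4  : 12 4
PUSH 1  : 12 4 1
DIV     : 12 4
ADD     : 16
PUSH 29 : 16 29
SUB     : -13
PUSH -7 : -13 -7
NEG     : -13 7
SUB     : -20
DUP     : -20 -20
SWAP    : -20 -20
MUL     : 400
DUP     : 400 400
SUB     : 0
PUSH -1 : 0 -1
OVER    : 0 -1 0
PUSH 10 : 0 -1 0 10
MUL     : 0 -1 0
PUSH -3 : 0 -1 0 -3
ADD     : 0 -1 -3
ROT     : -1 -3 0
SUB     : -1 -3
OVER    : -1 -3 -1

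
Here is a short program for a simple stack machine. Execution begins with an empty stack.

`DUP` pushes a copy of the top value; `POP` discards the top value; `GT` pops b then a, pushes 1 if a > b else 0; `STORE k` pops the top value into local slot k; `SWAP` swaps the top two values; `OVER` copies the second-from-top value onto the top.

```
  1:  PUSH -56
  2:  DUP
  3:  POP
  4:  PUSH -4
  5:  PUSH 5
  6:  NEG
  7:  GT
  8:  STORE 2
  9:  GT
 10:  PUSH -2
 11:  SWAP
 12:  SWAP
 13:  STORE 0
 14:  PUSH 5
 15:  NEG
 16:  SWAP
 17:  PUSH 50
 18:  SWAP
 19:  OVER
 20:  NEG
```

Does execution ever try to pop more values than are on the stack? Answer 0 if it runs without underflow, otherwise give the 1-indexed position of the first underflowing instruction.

PUSH -56 → [-56]
DUP      → [-56, -56]
POP      → [-56]
PUSH -4  → [-56, -4]
PUSH 5   → [-56, -4, 5]
NEG      → [-56, -4, -5]
GT       → [-56, 1]
STORE 2  → [-56]
GT  — needs 2 operands, stack has 1 → underflow

9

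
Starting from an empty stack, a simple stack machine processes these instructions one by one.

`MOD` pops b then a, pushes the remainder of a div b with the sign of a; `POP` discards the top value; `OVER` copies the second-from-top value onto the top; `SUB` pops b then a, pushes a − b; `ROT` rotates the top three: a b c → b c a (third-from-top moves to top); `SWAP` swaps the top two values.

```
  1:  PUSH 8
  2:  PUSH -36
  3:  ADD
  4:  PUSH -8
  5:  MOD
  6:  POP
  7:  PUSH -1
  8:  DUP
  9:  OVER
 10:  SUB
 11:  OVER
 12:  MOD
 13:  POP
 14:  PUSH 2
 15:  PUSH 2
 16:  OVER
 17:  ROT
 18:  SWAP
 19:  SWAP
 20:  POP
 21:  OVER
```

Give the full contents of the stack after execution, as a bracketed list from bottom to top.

PUSH 8   → 8
PUSH -36 → 8 -36
ADD      → -28
PUSH -8  → -28 -8
MOD      → -4
POP      → (empty)
PUSH -1  → -1
DUP      → -1 -1
OVER     → -1 -1 -1
SUB      → -1 0
OVER     → -1 0 -1
MOD      → -1 0
POP      → -1
PUSH 2   → -1 2
PUSH 2   → -1 2 2
OVER     → -1 2 2 2
ROT      → -1 2 2 2
SWAP     → -1 2 2 2
SWAP     → -1 2 2 2
POP      → -1 2 2
OVER     → -1 2 2 2

[-1, 2, 2, 2]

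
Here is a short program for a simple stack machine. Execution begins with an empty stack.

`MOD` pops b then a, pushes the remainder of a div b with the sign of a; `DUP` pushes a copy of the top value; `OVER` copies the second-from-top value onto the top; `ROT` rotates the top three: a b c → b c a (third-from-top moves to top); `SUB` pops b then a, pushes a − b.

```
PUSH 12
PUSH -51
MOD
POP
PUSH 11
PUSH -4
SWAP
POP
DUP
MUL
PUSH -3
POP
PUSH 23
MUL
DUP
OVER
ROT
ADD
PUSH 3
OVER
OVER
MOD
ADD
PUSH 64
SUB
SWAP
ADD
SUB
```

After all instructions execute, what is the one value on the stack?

PUSH 12  → 12
PUSH -51 → 12 -51
MOD      → 12
POP      → (empty)
PUSH 11  → 11
PUSH -4  → 11 -4
SWAP     → -4 11
POP      → -4
DUP      → -4 -4
MUL      → 16
PUSH -3  → 16 -3
POP      → 16
PUSH 23  → 16 23
MUL      → 368
DUP      → 368 368
OVER     → 368 368 368
ROT      → 368 368 368
ADD      → 368 736
PUSH 3   → 368 736 3
OVER     → 368 736 3 736
OVER     → 368 736 3 736 3
MOD      → 368 736 3 1
ADD      → 368 736 4
PUSH 64  → 368 736 4 64
SUB      → 368 736 -60
SWAP     → 368 -60 736
ADD      → 368 676
SUB      → -308

-308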